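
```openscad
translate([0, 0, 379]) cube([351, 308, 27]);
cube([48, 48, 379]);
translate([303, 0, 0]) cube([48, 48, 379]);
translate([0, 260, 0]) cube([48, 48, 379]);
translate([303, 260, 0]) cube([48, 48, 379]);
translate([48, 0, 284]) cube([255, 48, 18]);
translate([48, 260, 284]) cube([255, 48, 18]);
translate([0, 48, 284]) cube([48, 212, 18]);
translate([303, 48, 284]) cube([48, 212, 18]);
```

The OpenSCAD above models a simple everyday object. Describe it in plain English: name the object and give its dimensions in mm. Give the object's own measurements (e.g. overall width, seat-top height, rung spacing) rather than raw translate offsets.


A four-legged stool. The seat is a 351×308×27 mm slab whose top surface is at z = 406 mm; four square legs, each 48×48 mm in cross-section, run from the floor (z = 0) to the underside of the seat, each flush with a corner of the seat. Four stretchers, 48 mm wide and 18 mm tall, connect adjacent legs with their undersides at z = 284 mm, each running between the inner faces of the legs it joins and aligned with the legs' outer faces on the other axis.


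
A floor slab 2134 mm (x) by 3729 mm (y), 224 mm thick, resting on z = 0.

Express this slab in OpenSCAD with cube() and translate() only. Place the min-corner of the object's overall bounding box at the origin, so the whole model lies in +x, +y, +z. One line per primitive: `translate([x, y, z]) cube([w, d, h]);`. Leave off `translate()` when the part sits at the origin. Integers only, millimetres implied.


cube([2134, 3729, 224]);


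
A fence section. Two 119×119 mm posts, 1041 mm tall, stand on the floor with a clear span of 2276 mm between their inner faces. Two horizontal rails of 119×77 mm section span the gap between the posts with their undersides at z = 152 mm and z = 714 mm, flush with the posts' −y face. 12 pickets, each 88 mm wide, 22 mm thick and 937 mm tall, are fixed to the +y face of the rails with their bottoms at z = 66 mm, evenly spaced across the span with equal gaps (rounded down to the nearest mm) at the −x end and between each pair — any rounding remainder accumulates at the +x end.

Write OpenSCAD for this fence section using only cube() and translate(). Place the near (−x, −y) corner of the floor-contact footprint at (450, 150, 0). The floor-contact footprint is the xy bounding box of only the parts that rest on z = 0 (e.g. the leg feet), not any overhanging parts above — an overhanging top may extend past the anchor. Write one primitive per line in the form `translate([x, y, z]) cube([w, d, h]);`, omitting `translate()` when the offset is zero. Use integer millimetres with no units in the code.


translate([450, 150, 0]) cube([119, 119, 1041]);
translate([2845, 150, 0]) cube([119, 119, 1041]);
translate([569, 150, 152]) cube([2276, 119, 77]);
translate([569, 150, 714]) cube([2276, 119, 77]);
translate([662, 269, 66]) cube([88, 22, 937]);
translate([843, 269, 66]) cube([88, 22, 937]);
translate([1024, 269, 66]) cube([88, 22, 937]);
translate([1205, 269, 66]) cube([88, 22, 937]);
translate([1386, 269, 66]) cube([88, 22, 937]);
translate([1567, 269, 66]) cube([88, 22, 937]);
translate([1748, 269, 66]) cube([88, 22, 937]);
translate([1929, 269, 66]) cube([88, 22, 937]);
translate([2110, 269, 66]) cube([88, 22, 937]);
translate([2291, 269, 66]) cube([88, 22, 937]);
translate([2472, 269, 66]) cube([88, 22, 937]);
translate([2653, 269, 66]) cube([88, 22, 937]);


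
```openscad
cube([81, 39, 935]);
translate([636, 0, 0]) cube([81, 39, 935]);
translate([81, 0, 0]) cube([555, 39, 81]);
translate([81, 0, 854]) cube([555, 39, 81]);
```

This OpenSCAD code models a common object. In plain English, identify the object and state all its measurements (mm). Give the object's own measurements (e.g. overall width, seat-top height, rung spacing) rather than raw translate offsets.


A rectangular picture frame lying in the x–z plane (depth along y). The opening is 555 mm wide (x) by 773 mm tall (z), surrounded by a border 81 mm wide on all four sides. The frame is 39 mm deep and is made of two full-height vertical stiles with two horizontal rails fitted between them.


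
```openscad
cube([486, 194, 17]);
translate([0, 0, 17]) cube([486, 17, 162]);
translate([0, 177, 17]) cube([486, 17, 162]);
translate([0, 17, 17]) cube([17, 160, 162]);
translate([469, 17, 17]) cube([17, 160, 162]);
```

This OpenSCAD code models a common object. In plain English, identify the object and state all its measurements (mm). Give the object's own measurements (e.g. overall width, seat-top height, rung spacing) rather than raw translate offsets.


An open-topped rectangular box: outside dimensions 486×194×179 mm, with a uniform wall and base thickness of 17 mm. The base is a full 486×194 slab on the floor; four walls sit on top of the base. The front and back walls (the −y and +y sides) span the full width; the two side walls fit between them.


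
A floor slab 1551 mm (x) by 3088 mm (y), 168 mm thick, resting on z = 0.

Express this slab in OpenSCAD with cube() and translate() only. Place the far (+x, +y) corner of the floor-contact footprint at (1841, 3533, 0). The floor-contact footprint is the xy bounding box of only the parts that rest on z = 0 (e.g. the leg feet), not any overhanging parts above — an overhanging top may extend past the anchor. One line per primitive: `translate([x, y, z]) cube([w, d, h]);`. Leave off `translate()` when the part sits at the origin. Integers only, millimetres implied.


translate([290, 445, 0]) cube([1551, 3088, 168]);


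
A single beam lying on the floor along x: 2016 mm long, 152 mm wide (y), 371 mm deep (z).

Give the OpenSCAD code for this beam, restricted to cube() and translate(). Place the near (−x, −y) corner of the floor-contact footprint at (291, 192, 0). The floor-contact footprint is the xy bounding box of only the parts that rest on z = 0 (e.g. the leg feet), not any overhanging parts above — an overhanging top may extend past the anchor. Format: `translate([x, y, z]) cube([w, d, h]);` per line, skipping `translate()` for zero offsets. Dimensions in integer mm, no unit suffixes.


translate([291, 192, 0]) cube([2016, 152, 371]);


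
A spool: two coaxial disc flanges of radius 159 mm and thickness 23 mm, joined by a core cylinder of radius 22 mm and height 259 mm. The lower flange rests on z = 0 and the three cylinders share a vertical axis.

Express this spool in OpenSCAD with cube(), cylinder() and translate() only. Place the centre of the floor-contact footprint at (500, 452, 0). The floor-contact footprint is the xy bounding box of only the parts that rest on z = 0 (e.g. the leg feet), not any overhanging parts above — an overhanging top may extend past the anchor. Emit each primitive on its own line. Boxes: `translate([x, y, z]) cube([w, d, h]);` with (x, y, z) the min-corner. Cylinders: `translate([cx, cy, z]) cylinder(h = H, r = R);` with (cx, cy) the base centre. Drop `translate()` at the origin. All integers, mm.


translate([500, 452, 0]) cylinder(h = 23, r = 159);
translate([500, 452, 23]) cylinder(h = 259, r = 22);
translate([500, 452, 282]) cylinder(h = 23, r = 159);


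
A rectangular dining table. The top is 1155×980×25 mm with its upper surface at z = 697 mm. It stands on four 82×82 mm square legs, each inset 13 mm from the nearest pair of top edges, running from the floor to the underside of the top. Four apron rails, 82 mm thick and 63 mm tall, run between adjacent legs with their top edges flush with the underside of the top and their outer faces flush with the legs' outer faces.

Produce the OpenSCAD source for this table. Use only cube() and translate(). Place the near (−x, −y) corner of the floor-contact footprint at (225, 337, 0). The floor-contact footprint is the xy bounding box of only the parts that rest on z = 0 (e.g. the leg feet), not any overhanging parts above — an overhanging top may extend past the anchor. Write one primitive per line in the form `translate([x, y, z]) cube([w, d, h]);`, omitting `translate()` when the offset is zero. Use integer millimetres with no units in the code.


// leg_h = 697 - 25 = 672
// apron z = 672 - 63 = 609
translate([212, 324, 672]) cube([1155, 980, 25]);
translate([225, 337, 0]) cube([82, 82, 672]);
translate([1272, 337, 0]) cube([82, 82, 672]);
translate([225, 1209, 0]) cube([82, 82, 672]);
translate([1272, 1209, 0]) cube([82, 82, 672]);
translate([307, 337, 609]) cube([965, 82, 63]);
translate([307, 1209, 609]) cube([965, 82, 63]);
translate([225, 419, 609]) cube([82, 790, 63]);
translate([1272, 419, 609]) cube([82, 790, 63]);


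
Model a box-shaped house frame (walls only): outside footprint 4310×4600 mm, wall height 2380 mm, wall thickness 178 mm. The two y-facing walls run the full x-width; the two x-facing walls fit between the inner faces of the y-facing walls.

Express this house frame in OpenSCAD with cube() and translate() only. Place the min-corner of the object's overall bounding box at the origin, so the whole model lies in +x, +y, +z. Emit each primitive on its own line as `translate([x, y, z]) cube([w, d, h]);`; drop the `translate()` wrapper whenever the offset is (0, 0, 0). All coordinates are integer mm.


cube([4310, 178, 2380]);
translate([0, 4422, 0]) cube([4310, 178, 2380]);
translate([0, 178, 0]) cube([178, 4244, 2380]);
translate([4132, 178, 0]) cube([178, 4244, 2380]);


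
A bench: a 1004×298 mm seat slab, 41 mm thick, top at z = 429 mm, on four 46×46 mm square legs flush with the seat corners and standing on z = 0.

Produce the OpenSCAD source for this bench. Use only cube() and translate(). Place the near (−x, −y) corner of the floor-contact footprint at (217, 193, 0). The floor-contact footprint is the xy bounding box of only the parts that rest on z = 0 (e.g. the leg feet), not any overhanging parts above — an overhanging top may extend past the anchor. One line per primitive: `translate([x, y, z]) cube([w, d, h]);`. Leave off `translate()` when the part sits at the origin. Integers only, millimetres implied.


translate([217, 193, 388]) cube([1004, 298, 41]);
translate([217, 193, 0]) cube([46, 46, 388]);
translate([217, 445, 0]) cube([46, 46, 388]);
translate([1175, 193, 0]) cube([46, 46, 388]);
translate([1175, 445, 0]) cube([46, 46, 388]);


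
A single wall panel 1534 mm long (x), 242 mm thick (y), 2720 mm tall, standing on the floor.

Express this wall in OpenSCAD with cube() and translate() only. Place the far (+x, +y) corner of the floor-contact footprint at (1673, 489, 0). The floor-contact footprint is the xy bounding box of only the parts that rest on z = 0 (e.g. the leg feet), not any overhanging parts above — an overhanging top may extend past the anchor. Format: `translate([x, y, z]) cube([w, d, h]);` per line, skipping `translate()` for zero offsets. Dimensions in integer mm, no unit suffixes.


translate([139, 247, 0]) cube([1534, 242, 2720]);


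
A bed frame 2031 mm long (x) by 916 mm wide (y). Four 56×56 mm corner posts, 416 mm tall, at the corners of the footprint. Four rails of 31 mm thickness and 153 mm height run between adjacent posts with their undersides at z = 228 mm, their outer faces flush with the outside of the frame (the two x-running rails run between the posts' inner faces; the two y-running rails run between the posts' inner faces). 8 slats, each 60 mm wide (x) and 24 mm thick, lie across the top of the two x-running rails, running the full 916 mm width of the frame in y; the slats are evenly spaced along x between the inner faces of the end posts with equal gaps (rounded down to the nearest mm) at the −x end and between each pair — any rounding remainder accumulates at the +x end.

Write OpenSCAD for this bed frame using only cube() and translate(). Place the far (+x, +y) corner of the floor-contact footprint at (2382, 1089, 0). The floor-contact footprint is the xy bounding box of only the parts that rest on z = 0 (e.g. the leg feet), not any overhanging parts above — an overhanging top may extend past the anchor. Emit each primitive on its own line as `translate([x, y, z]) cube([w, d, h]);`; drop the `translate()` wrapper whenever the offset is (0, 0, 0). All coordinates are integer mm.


// slat z = rail_z + rail_h = 228 + 153 = 381
// slat gap = ⌊(1919 − 8·60) / 9⌋ = 159
translate([351, 173, 0]) cube([56, 56, 416]);
translate([351, 1033, 0]) cube([56, 56, 416]);
translate([2326, 173, 0]) cube([56, 56, 416]);
translate([2326, 1033, 0]) cube([56, 56, 416]);
translate([407, 173, 228]) cube([1919, 31, 153]);
translate([407, 1058, 228]) cube([1919, 31, 153]);
translate([351, 229, 228]) cube([31, 804, 153]);
translate([2351, 229, 228]) cube([31, 804, 153]);
translate([566, 173, 381]) cube([60, 916, 24]);
translate([785, 173, 381]) cube([60, 916, 24]);
translate([1004, 173, 381]) cube([60, 916, 24]);
translate([1223, 173, 381]) cube([60, 916, 24]);
translate([1442, 173, 381]) cube([60, 916, 24]);
translate([1661, 173, 381]) cube([60, 916, 24]);
translate([1880, 173, 381]) cube([60, 916, 24]);
translate([2099, 173, 381]) cube([60, 916, 24]);


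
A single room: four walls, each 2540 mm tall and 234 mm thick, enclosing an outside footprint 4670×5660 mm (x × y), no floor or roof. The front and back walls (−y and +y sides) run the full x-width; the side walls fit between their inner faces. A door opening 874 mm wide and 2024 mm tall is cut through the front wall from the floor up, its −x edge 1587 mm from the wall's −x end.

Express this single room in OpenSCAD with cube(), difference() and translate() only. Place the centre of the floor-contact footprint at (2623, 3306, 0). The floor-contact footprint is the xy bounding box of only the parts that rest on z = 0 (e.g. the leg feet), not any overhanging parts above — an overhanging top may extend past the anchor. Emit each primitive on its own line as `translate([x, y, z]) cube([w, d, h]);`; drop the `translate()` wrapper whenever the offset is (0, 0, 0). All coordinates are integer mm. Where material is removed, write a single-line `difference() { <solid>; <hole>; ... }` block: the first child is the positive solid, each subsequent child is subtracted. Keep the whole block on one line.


difference() { translate([288, 476, 0]) cube([4670, 234, 2540]); translate([1875, 476, 0]) cube([874, 234, 2024]); }
translate([288, 5902, 0]) cube([4670, 234, 2540]);
translate([288, 710, 0]) cube([234, 5192, 2540]);
translate([4724, 710, 0]) cube([234, 5192, 2540]);


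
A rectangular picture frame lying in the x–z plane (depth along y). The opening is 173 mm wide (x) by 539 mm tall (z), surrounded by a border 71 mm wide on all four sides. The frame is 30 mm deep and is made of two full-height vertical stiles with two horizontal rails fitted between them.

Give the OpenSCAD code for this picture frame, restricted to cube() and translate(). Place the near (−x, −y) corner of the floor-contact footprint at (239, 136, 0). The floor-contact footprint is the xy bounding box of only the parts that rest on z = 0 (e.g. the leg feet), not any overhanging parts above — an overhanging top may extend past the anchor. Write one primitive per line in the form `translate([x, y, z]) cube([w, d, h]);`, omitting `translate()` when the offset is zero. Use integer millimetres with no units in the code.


translate([239, 136, 0]) cube([71, 30, 681]);
translate([483, 136, 0]) cube([71, 30, 681]);
translate([310, 136, 0]) cube([173, 30, 71]);
translate([310, 136, 610]) cube([173, 30, 71]);


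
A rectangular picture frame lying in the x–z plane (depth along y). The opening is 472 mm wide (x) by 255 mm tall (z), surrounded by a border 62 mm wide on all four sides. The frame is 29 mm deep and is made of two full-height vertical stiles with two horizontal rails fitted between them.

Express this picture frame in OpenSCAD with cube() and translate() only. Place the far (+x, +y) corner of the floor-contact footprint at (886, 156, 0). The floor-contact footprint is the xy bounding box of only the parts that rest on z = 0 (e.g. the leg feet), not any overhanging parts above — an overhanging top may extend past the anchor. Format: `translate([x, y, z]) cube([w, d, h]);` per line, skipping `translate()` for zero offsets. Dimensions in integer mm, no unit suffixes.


translate([290, 127, 0]) cube([62, 29, 379]);
translate([824, 127, 0]) cube([62, 29, 379]);
translate([352, 127, 0]) cube([472, 29, 62]);
translate([352, 127, 317]) cube([472, 29, 62]);


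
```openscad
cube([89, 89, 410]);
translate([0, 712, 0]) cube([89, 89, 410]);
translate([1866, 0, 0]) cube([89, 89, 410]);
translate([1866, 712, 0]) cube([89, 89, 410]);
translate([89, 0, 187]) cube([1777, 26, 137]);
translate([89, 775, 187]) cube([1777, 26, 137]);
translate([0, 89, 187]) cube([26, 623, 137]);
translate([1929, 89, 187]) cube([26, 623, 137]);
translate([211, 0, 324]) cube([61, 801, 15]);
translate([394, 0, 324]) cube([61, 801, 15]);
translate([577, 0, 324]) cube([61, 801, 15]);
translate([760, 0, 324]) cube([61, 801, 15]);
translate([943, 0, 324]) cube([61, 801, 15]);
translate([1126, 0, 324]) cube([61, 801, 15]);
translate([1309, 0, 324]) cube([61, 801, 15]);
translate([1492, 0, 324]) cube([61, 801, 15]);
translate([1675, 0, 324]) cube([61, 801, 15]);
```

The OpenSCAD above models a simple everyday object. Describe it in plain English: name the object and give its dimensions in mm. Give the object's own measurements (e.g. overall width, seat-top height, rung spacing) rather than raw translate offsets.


A bed frame 1955 mm long (x) by 801 mm wide (y). Four 89×89 mm corner posts, 410 mm tall, at the corners of the footprint. Four rails of 26 mm thickness and 137 mm height run between adjacent posts with their undersides at z = 187 mm, their outer faces flush with the outside of the frame (the two x-running rails run between the posts' inner faces; the two y-running rails run between the posts' inner faces). 9 slats, each 61 mm wide (x) and 15 mm thick, lie across the top of the two x-running rails, running the full 801 mm width of the frame in y; along x they sit between the end posts with a 122 mm gap after the −x posts and between neighbouring slats, leaving 130 mm before the +x posts.


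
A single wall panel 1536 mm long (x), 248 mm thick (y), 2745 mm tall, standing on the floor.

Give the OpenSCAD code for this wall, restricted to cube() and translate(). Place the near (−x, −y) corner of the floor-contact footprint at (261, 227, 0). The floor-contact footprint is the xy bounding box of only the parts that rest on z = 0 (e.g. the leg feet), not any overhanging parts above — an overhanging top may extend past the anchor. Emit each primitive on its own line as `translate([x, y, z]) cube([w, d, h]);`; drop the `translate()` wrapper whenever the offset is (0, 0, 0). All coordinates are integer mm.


translate([261, 227, 0]) cube([1536, 248, 2745]);


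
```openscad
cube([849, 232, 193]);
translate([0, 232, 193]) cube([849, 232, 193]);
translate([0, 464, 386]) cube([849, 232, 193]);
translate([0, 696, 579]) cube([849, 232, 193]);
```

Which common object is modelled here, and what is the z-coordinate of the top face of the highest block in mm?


A staircase. The total rise is 772 mm.

4 identical blocks, each offset up and back from the previous — a staircase. Each step is 193 mm tall and there are 4 of them, so the total rise is 4 × 193 = 772 mm.


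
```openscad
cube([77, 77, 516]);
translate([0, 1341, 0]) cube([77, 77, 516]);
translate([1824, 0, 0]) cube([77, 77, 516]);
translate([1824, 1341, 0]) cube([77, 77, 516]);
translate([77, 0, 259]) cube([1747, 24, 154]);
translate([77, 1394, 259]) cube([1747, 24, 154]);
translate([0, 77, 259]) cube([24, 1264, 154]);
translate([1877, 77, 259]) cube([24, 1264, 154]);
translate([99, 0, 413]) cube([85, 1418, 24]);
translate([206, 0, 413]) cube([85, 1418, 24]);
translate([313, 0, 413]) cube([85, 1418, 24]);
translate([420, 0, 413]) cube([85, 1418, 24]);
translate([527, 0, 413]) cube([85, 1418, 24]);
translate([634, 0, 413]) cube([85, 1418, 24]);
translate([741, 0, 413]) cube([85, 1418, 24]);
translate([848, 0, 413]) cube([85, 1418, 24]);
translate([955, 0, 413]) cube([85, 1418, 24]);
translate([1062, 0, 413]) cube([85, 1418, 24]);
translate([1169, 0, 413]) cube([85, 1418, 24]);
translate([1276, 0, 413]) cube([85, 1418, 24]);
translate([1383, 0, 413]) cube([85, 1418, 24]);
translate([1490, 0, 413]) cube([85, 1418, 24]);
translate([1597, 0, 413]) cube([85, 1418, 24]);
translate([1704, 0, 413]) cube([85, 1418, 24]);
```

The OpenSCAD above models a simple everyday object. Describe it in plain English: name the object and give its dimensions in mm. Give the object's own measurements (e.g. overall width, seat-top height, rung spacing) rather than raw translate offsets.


A bed frame 1901 mm long (x) by 1418 mm wide (y). Four 77×77 mm corner posts, 516 mm tall, at the corners of the footprint. Four rails of 24 mm thickness and 154 mm height run between adjacent posts with their undersides at z = 259 mm, their outer faces flush with the outside of the frame (the two x-running rails run between the posts' inner faces; the two y-running rails run between the posts' inner faces). 16 slats, each 85 mm wide (x) and 24 mm thick, lie across the top of the two x-running rails, running the full 1418 mm width of the frame in y; along x they sit between the end posts with a 22 mm gap after the −x posts and between neighbouring slats, leaving 35 mm before the +x posts.


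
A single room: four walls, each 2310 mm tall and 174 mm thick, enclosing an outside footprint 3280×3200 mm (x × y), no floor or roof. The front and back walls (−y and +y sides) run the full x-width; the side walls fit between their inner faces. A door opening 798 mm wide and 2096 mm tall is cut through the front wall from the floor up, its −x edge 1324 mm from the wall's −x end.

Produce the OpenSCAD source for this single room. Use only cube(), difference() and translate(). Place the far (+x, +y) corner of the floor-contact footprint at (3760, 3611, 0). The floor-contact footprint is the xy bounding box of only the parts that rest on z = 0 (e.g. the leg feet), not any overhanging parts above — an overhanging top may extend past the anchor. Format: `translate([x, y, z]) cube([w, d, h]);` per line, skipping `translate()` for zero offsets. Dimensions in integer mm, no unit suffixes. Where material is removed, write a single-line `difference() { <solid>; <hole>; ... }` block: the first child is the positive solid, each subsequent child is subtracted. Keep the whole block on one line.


difference() { translate([480, 411, 0]) cube([3280, 174, 2310]); translate([1804, 411, 0]) cube([798, 174, 2096]); }
translate([480, 3437, 0]) cube([3280, 174, 2310]);
translate([480, 585, 0]) cube([174, 2852, 2310]);
translate([3586, 585, 0]) cube([174, 2852, 2310]);


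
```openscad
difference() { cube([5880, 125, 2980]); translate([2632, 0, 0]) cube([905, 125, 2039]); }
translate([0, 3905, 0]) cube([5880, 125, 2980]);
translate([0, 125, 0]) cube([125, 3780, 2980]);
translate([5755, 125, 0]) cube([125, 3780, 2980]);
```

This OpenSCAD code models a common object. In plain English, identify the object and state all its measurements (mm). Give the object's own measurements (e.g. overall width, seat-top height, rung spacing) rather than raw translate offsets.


A single room: four walls, each 2980 mm tall and 125 mm thick, enclosing an outside footprint 5880×4030 mm (x × y), no floor or roof. The front and back walls (−y and +y sides) run the full x-width; the side walls fit between their inner faces. A door opening 905 mm wide and 2039 mm tall is cut through the front wall from the floor up, its −x edge 2632 mm from the wall's −x end.


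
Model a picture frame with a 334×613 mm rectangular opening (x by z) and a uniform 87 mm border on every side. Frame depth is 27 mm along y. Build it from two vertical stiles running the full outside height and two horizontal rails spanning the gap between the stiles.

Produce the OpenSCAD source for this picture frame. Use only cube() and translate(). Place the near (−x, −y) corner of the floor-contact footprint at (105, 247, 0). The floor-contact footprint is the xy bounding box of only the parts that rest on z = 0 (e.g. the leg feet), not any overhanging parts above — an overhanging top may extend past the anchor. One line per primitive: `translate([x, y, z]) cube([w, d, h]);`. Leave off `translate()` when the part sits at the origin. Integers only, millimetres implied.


translate([105, 247, 0]) cube([87, 27, 787]);
translate([526, 247, 0]) cube([87, 27, 787]);
translate([192, 247, 0]) cube([334, 27, 87]);
translate([192, 247, 700]) cube([334, 27, 87]);


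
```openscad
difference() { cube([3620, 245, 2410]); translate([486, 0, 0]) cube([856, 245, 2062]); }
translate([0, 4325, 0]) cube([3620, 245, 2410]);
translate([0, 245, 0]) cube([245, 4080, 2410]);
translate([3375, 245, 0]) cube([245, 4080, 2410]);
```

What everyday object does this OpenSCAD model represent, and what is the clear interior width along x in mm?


A single room. The interior width is 3130 mm.

Four walls enclosing a rectangle with a door in the front wall — a room. Outside width 3620 minus two 245 mm walls gives 3130 mm.


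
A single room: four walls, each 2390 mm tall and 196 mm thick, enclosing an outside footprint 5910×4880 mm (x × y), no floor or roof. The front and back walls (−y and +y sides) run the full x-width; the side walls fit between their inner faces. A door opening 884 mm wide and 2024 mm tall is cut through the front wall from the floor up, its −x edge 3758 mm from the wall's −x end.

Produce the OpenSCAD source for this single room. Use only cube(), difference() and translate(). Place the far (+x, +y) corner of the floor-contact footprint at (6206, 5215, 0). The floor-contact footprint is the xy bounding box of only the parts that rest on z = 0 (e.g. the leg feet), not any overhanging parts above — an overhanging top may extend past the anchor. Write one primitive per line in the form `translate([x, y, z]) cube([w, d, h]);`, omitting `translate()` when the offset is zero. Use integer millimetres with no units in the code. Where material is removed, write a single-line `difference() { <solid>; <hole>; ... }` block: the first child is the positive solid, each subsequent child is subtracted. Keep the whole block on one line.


difference() { translate([296, 335, 0]) cube([5910, 196, 2390]); translate([4054, 335, 0]) cube([884, 196, 2024]); }
translate([296, 5019, 0]) cube([5910, 196, 2390]);
translate([296, 531, 0]) cube([196, 4488, 2390]);
translate([6010, 531, 0]) cube([196, 4488, 2390]);


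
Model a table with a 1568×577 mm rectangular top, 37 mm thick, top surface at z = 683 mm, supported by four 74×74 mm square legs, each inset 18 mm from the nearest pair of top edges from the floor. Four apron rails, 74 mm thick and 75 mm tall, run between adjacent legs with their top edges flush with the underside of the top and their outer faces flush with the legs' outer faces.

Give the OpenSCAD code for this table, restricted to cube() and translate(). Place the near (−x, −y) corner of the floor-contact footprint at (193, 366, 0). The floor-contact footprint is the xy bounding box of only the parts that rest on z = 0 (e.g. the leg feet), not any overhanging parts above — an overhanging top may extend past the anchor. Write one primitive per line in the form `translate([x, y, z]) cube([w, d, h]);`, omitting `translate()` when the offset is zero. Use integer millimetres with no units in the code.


translate([175, 348, 646]) cube([1568, 577, 37]);
translate([193, 366, 0]) cube([74, 74, 646]);
translate([1651, 366, 0]) cube([74, 74, 646]);
translate([193, 833, 0]) cube([74, 74, 646]);
translate([1651, 833, 0]) cube([74, 74, 646]);
translate([267, 366, 571]) cube([1384, 74, 75]);
translate([267, 833, 571]) cube([1384, 74, 75]);
translate([193, 440, 571]) cube([74, 393, 75]);
translate([1651, 440, 571]) cube([74, 393, 75]);


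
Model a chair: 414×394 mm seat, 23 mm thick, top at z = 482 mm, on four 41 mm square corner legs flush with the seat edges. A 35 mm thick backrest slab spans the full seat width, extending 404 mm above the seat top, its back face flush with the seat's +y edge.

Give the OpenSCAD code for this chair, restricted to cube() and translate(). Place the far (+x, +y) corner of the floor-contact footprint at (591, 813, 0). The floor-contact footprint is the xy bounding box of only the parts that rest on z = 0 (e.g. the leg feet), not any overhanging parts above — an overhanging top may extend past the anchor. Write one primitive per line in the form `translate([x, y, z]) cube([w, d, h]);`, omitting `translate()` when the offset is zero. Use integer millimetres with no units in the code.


translate([177, 419, 459]) cube([414, 394, 23]);
translate([177, 419, 0]) cube([41, 41, 459]);
translate([550, 419, 0]) cube([41, 41, 459]);
translate([177, 772, 0]) cube([41, 41, 459]);
translate([550, 772, 0]) cube([41, 41, 459]);
translate([177, 778, 482]) cube([414, 35, 404]);


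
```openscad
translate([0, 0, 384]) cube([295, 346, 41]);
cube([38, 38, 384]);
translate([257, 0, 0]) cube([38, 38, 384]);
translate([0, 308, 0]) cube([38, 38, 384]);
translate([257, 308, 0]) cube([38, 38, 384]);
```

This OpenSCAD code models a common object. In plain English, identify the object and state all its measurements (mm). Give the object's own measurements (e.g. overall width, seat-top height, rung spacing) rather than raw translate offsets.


A four-legged stool. The seat is a 295×346×41 mm slab whose top surface is at z = 425 mm; four square legs, each 38×38 mm in cross-section, run from the floor (z = 0) to the underside of the seat, each flush with a corner of the seat.


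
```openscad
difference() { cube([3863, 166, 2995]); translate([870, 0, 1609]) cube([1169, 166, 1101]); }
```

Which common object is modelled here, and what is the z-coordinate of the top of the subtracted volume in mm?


A wall with a window opening. The window head height is 2710 mm.

A wall with a rectangular opening subtracted — a window. Sill at z = 1609, opening 1101 mm tall, so the head is at 1609 + 1101 = 2710 mm.


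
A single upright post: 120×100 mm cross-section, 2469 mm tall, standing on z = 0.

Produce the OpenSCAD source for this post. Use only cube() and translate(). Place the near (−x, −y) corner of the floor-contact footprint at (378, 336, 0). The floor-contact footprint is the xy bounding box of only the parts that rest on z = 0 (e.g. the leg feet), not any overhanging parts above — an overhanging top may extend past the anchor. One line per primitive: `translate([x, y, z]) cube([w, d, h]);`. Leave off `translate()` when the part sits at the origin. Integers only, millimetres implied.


translate([378, 336, 0]) cube([120, 100, 2469]);


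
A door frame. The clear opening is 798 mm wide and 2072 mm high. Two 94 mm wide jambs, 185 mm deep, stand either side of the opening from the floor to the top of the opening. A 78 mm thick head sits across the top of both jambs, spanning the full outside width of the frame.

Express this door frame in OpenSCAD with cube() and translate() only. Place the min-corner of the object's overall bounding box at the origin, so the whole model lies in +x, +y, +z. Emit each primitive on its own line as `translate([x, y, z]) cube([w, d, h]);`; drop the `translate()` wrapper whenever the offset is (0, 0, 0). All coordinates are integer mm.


cube([94, 185, 2072]);
translate([892, 0, 0]) cube([94, 185, 2072]);
translate([0, 0, 2072]) cube([986, 185, 78]);


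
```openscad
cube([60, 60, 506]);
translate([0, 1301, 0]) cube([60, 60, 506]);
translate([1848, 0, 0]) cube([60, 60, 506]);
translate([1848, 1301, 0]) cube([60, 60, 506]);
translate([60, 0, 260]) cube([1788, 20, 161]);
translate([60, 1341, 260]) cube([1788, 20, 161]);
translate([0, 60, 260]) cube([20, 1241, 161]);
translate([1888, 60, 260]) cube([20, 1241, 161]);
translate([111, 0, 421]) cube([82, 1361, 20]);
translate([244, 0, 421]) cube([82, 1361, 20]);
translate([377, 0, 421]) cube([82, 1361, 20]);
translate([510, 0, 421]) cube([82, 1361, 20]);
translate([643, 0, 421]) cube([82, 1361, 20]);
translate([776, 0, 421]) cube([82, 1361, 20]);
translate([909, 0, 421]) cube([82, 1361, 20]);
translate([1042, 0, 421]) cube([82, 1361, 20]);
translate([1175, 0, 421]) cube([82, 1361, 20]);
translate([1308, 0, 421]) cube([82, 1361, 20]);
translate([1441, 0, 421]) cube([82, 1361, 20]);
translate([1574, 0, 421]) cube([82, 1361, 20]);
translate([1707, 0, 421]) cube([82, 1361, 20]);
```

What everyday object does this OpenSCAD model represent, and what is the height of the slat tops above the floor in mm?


A bed frame. The slat-top height is 441 mm.

Four posts, four rails, and a row of slats — a bed frame. Slats sit on the rails at z = 260 + 161 = 421; with slat thickness 20, the top is 441 mm.


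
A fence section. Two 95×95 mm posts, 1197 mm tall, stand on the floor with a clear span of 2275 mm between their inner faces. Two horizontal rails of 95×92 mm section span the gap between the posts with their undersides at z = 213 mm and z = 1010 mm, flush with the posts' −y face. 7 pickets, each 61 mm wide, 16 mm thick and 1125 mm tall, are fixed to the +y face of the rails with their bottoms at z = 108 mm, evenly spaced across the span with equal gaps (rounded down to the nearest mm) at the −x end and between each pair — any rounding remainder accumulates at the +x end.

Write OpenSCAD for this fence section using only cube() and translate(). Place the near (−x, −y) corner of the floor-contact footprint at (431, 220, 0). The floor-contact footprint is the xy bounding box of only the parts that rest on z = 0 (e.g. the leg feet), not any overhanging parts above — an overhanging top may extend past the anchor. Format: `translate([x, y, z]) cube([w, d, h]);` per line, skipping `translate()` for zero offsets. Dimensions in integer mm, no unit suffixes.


translate([431, 220, 0]) cube([95, 95, 1197]);
translate([2801, 220, 0]) cube([95, 95, 1197]);
translate([526, 220, 213]) cube([2275, 95, 92]);
translate([526, 220, 1010]) cube([2275, 95, 92]);
translate([757, 315, 108]) cube([61, 16, 1125]);
translate([1049, 315, 108]) cube([61, 16, 1125]);
translate([1341, 315, 108]) cube([61, 16, 1125]);
translate([1633, 315, 108]) cube([61, 16, 1125]);
translate([1925, 315, 108]) cube([61, 16, 1125]);
translate([2217, 315, 108]) cube([61, 16, 1125]);
translate([2509, 315, 108]) cube([61, 16, 1125]);


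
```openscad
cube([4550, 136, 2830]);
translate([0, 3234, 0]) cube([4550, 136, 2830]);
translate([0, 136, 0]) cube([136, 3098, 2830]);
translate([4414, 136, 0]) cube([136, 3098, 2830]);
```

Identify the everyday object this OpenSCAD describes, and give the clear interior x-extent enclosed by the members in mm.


A house (or room) frame. The interior width is 4278 mm.

Four 2830 mm walls enclosing a rectangle with no floor or roof — a room or house frame. Outside width is 4550 mm and wall thickness is 136 mm, so the interior width is 4550 − 2 × 136 = 4278 mm.


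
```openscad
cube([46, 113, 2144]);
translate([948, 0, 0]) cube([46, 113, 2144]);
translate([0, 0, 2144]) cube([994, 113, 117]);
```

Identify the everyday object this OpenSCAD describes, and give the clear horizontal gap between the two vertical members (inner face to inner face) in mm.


A door frame. The clear opening width is 902 mm.

Two 2144 mm tall posts with a header on top — a door frame. The left jamb is 46 mm wide at x = 0; the right jamb starts at x = 948. The clear opening is 948 − 46 = 902 mm.


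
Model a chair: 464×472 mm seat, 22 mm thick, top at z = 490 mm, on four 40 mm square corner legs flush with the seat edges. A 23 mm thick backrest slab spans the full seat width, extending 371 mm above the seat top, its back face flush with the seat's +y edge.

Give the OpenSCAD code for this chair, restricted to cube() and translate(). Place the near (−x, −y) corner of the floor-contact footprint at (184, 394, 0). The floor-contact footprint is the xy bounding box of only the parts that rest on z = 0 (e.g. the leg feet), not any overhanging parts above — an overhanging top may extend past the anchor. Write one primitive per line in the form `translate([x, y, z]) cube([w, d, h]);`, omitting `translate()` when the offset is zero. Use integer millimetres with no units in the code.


// leg_h = 490 - 22 = 468
translate([184, 394, 468]) cube([464, 472, 22]);
translate([184, 394, 0]) cube([40, 40, 468]);
translate([608, 394, 0]) cube([40, 40, 468]);
translate([184, 826, 0]) cube([40, 40, 468]);
translate([608, 826, 0]) cube([40, 40, 468]);
translate([184, 843, 490]) cube([464, 23, 371]);


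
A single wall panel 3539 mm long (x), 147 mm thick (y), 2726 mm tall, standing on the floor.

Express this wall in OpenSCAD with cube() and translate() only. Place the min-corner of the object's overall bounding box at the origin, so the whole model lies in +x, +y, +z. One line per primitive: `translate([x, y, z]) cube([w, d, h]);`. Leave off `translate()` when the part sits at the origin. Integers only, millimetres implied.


cube([3539, 147, 2726]);


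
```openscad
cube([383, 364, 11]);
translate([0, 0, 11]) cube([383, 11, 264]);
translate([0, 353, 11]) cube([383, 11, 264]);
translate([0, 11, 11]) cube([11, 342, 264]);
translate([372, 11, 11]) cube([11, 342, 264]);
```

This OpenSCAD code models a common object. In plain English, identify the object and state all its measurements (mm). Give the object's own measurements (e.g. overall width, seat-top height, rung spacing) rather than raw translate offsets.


An open-topped rectangular box: outside dimensions 383×364×275 mm, with a uniform wall and base thickness of 11 mm. The base is a full 383×364 slab on the floor; four walls sit on top of the base. The front and back walls (the −y and +y sides) span the full width; the two side walls fit between them.


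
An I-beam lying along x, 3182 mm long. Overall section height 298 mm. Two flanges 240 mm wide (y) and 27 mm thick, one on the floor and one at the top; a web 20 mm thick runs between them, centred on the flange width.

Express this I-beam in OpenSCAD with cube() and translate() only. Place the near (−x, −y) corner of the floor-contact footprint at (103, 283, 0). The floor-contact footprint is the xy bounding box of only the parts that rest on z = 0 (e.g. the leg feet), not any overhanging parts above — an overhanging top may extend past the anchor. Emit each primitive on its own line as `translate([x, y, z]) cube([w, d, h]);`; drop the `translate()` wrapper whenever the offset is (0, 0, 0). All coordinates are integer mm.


translate([103, 283, 0]) cube([3182, 240, 27]);
translate([103, 393, 27]) cube([3182, 20, 244]);
translate([103, 283, 271]) cube([3182, 240, 27]);


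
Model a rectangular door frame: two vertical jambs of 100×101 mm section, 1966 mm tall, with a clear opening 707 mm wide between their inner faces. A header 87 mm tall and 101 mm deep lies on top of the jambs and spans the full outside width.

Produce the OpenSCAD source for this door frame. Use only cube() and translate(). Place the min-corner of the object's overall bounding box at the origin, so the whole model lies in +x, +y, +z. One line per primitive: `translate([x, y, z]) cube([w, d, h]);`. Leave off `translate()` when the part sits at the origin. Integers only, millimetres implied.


cube([100, 101, 1966]);
translate([807, 0, 0]) cube([100, 101, 1966]);
translate([0, 0, 1966]) cube([907, 101, 87]);


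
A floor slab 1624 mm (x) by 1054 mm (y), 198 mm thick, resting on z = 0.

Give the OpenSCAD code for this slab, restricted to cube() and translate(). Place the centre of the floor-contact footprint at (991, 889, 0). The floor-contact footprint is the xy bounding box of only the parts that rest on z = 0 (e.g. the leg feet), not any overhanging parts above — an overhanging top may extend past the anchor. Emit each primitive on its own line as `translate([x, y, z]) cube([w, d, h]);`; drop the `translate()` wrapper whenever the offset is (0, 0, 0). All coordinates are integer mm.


translate([179, 362, 0]) cube([1624, 1054, 198]);


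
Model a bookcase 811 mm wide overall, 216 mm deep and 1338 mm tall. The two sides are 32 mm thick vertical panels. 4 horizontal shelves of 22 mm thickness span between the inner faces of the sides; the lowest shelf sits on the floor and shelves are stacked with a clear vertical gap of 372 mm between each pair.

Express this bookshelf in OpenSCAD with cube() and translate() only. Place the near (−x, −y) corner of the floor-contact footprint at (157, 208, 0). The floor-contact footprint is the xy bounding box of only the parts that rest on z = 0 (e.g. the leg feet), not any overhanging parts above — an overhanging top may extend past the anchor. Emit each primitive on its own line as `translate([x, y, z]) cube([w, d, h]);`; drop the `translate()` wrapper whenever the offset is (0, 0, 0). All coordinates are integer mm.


translate([157, 208, 0]) cube([32, 216, 1338]);
translate([936, 208, 0]) cube([32, 216, 1338]);
translate([189, 208, 0]) cube([747, 216, 22]);
translate([189, 208, 394]) cube([747, 216, 22]);
translate([189, 208, 788]) cube([747, 216, 22]);
translate([189, 208, 1182]) cube([747, 216, 22]);
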